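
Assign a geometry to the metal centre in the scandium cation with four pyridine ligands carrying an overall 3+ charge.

Summing ligand charges against the +3 overall charge gives an oxidation state of +3 for scandium.
Group 3 minus oxidation state 3 gives a d⁰ configuration.
Coordination number: 4.
A d⁰ ion has no crystal-field stabilisation preference between square planar and tetrahedral, so four ligands adopt the sterically favoured tetrahedral geometry.

tetrahedral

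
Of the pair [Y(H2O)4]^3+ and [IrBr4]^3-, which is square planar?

For [Y(H2O)4]^3+: Water is neutral; balancing the +3 overall charge requires Y(III). Group 3 minus oxidation state 3 gives a d⁰ configuration. A d⁰ ion has no crystal-field stabilisation preference between square planar and tetrahedral, so four ligands adopt the sterically favoured tetrahedral geometry. → tetrahedral.
For [IrBr4]^3-: Summing ligand charges against the −3 overall charge gives an oxidation state of +1 for iridium. Ir sits in group 9, so the d-electron count is 9 − 1 = 8. A 5d d⁸ ion has a large crystal-field splitting; square planar leaves the high-energy d_{x²−y²} orbital empty and maximises CFSE. → square planar.

[IrBr4]^3-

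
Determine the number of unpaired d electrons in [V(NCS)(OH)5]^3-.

Each isothiocyanate is −1; each hydroxide is −1; balancing the −3 overall charge requires V(III).
Vanadium is a group-5 element; V(III) is therefore d².
In an octahedral field the d² configuration is t₂g²e_g⁰ (only one arrangement possible), giving 2 unpaired electrons.

2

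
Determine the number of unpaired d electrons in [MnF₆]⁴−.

5 unpaired electrons

Ligand charges: each fluoride is −1. With an overall charge of −4 the manganese centre must be in the +2 oxidation state.
Mn sits in group 7, so the d-electron count is 7 − 2 = 5.
The spin state decides the count: Fluoride is a weak-field ligand for a first-row metal, so the complex is high-spin.
An octahedral high-spin d⁵ ion is t₂g³e_g², giving 5 unpaired electrons.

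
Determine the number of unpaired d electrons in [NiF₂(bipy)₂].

2

Ligand charges: each fluoride is −1; 2,2′-bipyridine is neutral. With an overall charge of 0 the nickel centre must be in the +2 oxidation state.
Group 10 minus oxidation state 2 gives a d⁸ configuration.
Counting donor atoms: 2×fluoride (monodentate) → 2 donors; 2×2,2′-bipyridine (bidentate) → 4 donors. Coordination number = 6.
In an octahedral field the d⁸ configuration is t₂g⁶e_g² (only one arrangement possible), giving 2 unpaired electrons.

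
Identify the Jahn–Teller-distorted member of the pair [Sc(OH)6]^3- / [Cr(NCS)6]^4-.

[Cr(NCS)6]^4-

[Sc(OH)6]^3-: Ligand charges: each hydroxide is −1. With an overall charge of −3 the scandium centre must be in the +3 oxidation state. Scandium is a group-3 element; Sc(III) is therefore d⁰. The d⁰ configuration leaves the e_g set evenly filled (or empty) — no strong Jahn–Teller driving force.
[Cr(NCS)6]^4-: Each isothiocyanate is −1; balancing the −4 overall charge requires Cr(II). Chromium is a group-6 element; Cr(II) is therefore d⁴. Isothiocyanate is a weak-field ligand for a first-row metal, so the complex is high-spin. The t₂g³e_g¹ (high-spin) configuration has an unevenly filled e_g set; the Jahn–Teller theorem predicts a tetragonal distortion (typically axial elongation) to lift the degeneracy.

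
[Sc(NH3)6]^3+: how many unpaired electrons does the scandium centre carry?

Ammonia is neutral; balancing the +3 overall charge requires Sc(III).
Group 3 minus oxidation state 3 gives a d⁰ configuration.
In an octahedral field the d⁰ configuration is t₂g⁰e_g⁰, giving 0 unpaired electrons.

0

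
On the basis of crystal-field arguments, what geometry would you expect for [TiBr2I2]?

Each bromide is −1; each iodide is −1; balancing the 0 overall charge requires Ti(IV).
Ti sits in group 4, so the d-electron count is 4 − 4 = 0.
Coordination number: 4.
A d⁰ ion has no crystal-field stabilisation preference between square planar and tetrahedral, so four ligands adopt the sterically favoured tetrahedral geometry.

tetrahedral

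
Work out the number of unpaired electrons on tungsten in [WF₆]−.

Summing ligand charges against the −1 overall charge gives an oxidation state of +5 for tungsten.
W sits in group 6, so the d-electron count is 6 − 5 = 1.
In an octahedral field the d¹ configuration is t₂g¹e_g⁰ (only one arrangement possible), giving 1 unpaired electron.

1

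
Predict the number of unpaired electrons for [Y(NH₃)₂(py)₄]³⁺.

Ammonia is neutral; pyridine is neutral; balancing the +3 overall charge requires Y(III).
Yttrium is a group-3 element; Y(III) is therefore d⁰.
In an octahedral field the d⁰ configuration is t₂g⁰e_g⁰, giving 0 unpaired electrons.

0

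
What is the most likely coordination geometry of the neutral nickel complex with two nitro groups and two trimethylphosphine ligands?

square planar

Summing ligand charges against the 0 overall charge gives an oxidation state of +2 for nickel.
Ni sits in group 10, so the d-electron count is 10 − 2 = 8.
With 4 monodentate ligands the coordination number is 4.
Nitro (N-bound nitrite) and trimethylphosphine are strong-field ligands (high in the spectrochemical series).
A 3d d⁸ ion with strong-field ligands gains enough CFSE to favour square planar over tetrahedral.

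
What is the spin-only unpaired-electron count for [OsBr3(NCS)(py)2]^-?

Ligand charges: each bromide is −1; each isothiocyanate is −1; pyridine is neutral. With an overall charge of −1 the osmium centre must be in the +3 oxidation state.
Osmium is a group-8 element; Os(III) is therefore d⁵.
The spin state decides the count: a 5d ion has a large Δₒ and is invariably low-spin.
An octahedral low-spin d⁵ ion is t₂g⁵e_g⁰, giving 1 unpaired electron.

1 unpaired electron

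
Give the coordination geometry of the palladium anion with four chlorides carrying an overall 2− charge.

Ligand charges: each chloride is −1. With an overall charge of −2 the palladium centre must be in the +2 oxidation state.
Group 10 minus oxidation state 2 gives a d⁸ configuration.
With 4 monodentate ligands the coordination number is 4.
A 4d d⁸ ion has a large crystal-field splitting; square planar leaves the high-energy d_{x²−y²} orbital empty and maximises CFSE.

square planar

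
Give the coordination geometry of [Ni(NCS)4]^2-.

tetrahedral

Each isothiocyanate is −1; balancing the −2 overall charge requires Ni(II).
Ni sits in group 10, so the d-electron count is 10 − 2 = 8.
Coordination number: 4.
Isothiocyanate is a weak-field ligand.
With weak-field ligands the CFSE gain from square planar is small, so a 3d d⁸ ion takes the sterically preferred tetrahedral geometry.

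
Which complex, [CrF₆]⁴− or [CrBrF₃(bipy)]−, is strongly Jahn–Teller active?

[CrF₆]⁴−

[CrF₆]⁴−: Each fluoride is −1; balancing the −4 overall charge requires Cr(II). Group 6 minus oxidation state 2 gives a d⁴ configuration. Fluoride is a weak-field ligand for a first-row metal, so the complex is high-spin. The t₂g³e_g¹ (high-spin) configuration has an unevenly filled e_g set; the Jahn–Teller theorem predicts a tetragonal distortion (typically axial elongation) to lift the degeneracy.
[CrBrF₃(bipy)]−: Ligand charges: each bromide is −1; each fluoride is −1; 2,2′-bipyridine is neutral. With an overall charge of −1 the chromium centre must be in the +3 oxidation state. Group 6 minus oxidation state 3 gives a d³ configuration. The d³ configuration leaves the e_g set evenly filled (or empty) — no strong Jahn–Teller driving force.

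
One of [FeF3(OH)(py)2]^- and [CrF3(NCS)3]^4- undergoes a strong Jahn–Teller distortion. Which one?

[FeF3(OH)(py)2]^-: Summing ligand charges against the −1 overall charge gives an oxidation state of +3 for iron. Group 8 minus oxidation state 3 gives a d⁵ configuration. Fluoride and hydroxide are weak-field ligands for a first-row metal, so the complex is high-spin. The d⁵ configuration leaves the e_g set evenly filled (or empty) — no strong Jahn–Teller driving force.
[CrF3(NCS)3]^4-: Summing ligand charges against the −4 overall charge gives an oxidation state of +2 for chromium. Cr sits in group 6, so the d-electron count is 6 − 2 = 4. Fluoride and isothiocyanate are weak-field ligands for a first-row metal, so the complex is high-spin. The t₂g³e_g¹ (high-spin) configuration has an unevenly filled e_g set; the Jahn–Teller theorem predicts a tetragonal distortion (typically axial elongation) to lift the degeneracy.

[CrF3(NCS)3]^4-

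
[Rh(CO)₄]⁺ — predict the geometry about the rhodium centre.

Summing ligand charges against the +1 overall charge gives an oxidation state of +1 for rhodium.
Rhodium is a group-9 element; Rh(I) is therefore d⁸.
Coordination number: 4.
A 4d d⁸ ion has a large crystal-field splitting; square planar leaves the high-energy d_{x²−y²} orbital empty and maximises CFSE.

square planar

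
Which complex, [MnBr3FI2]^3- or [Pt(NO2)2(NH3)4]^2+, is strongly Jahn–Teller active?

[MnBr3FI2]^3-: Each bromide is −1; each fluoride is −1; each iodide is −1; balancing the −3 overall charge requires Mn(III). Manganese is a group-7 element; Mn(III) is therefore d⁴. Bromide, fluoride, and iodide are weak-field ligands for a first-row metal, so the complex is high-spin. The t₂g³e_g¹ (high-spin) configuration has an unevenly filled e_g set; the Jahn–Teller theorem predicts a tetragonal distortion (typically axial elongation) to lift the degeneracy.
[Pt(NO2)2(NH3)4]^2+: Ligand charges: each nitro (N-bound nitrite) is −1; ammonia is neutral. With an overall charge of +2 the platinum centre must be in the +4 oxidation state. Pt sits in group 10, so the d-electron count is 10 − 4 = 6. A 5d ion has a large Δₒ and is invariably low-spin. The d⁶ configuration leaves the e_g set evenly filled (or empty) — no strong Jahn–Teller driving force.

[MnBr3FI2]^3-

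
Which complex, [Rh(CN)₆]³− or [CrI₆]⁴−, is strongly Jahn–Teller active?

[Rh(CN)₆]³−: Each cyanide is −1; balancing the −3 overall charge requires Rh(III). Group 9 minus oxidation state 3 gives a d⁶ configuration. A 4d ion has a large Δₒ and is invariably low-spin. The d⁶ configuration leaves the e_g set evenly filled (or empty) — no strong Jahn–Teller driving force.
[CrI₆]⁴−: Summing ligand charges against the −4 overall charge gives an oxidation state of +2 for chromium. Group 6 minus oxidation state 2 gives a d⁴ configuration. Iodide is a weak-field ligand for a first-row metal, so the complex is high-spin. The t₂g³e_g¹ (high-spin) configuration has an unevenly filled e_g set; the Jahn–Teller theorem predicts a tetragonal distortion (typically axial elongation) to lift the degeneracy.

[CrI₆]⁴−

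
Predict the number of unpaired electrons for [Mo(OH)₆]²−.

Each hydroxide is −1; balancing the −2 overall charge requires Mo(IV).
Group 6 minus oxidation state 4 gives a d² configuration.
In an octahedral field the d² configuration is t₂g²e_g⁰ (only one arrangement possible), giving 2 unpaired electrons.

2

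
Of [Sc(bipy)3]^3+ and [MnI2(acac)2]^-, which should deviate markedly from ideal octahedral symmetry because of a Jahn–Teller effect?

[Sc(bipy)3]^3+: 2,2′-bipyridine is neutral; balancing the +3 overall charge requires Sc(III). Group 3 minus oxidation state 3 gives a d⁰ configuration. The d⁰ configuration leaves the e_g set evenly filled (or empty) — no strong Jahn–Teller driving force.
[MnI2(acac)2]^-: Ligand charges: each iodide is −1; each acetylacetonate is −1. With an overall charge of −1 the manganese centre must be in the +3 oxidation state. Manganese is a group-7 element; Mn(III) is therefore d⁴. Acetylacetonate and iodide are weak-field ligands for a first-row metal, so the complex is high-spin. The t₂g³e_g¹ (high-spin) configuration has an unevenly filled e_g set; the Jahn–Teller theorem predicts a tetragonal distortion (typically axial elongation) to lift the degeneracy.

[MnI2(acac)2]^-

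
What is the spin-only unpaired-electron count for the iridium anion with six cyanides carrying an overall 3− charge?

Ligand charges: each cyanide is −1. With an overall charge of −3 the iridium centre must be in the +3 oxidation state.
Iridium is a group-9 element; Ir(III) is therefore d⁶.
The spin state decides the count: a 5d ion has a large Δₒ and is invariably low-spin.
An octahedral low-spin d⁶ ion is t₂g⁶e_g⁰, giving 0 unpaired electrons.

0 unpaired electrons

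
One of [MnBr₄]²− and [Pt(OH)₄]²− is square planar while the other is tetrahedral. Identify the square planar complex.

[Pt(OH)₄]²−

For [MnBr₄]²−: Each bromide is −1; balancing the −2 overall charge requires Mn(II). Manganese is a group-7 element; Mn(II) is therefore d⁵. A high-spin d⁵ ion has zero CFSE in either geometry, so four ligands adopt the sterically favoured tetrahedral geometry. → tetrahedral.
For [Pt(OH)₄]²−: Ligand charges: each hydroxide is −1. With an overall charge of −2 the platinum centre must be in the +2 oxidation state. Platinum is a group-10 element; Pt(II) is therefore d⁸. A 5d d⁸ ion has a large crystal-field splitting; square planar leaves the high-energy d_{x²−y²} orbital empty and maximises CFSE. → square planar.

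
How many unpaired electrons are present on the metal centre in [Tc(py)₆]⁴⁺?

Ligand charges: pyridine is neutral. With an overall charge of +4 the technetium centre must be in the +4 oxidation state.
Tc sits in group 7, so the d-electron count is 7 − 4 = 3.
In an octahedral field the d³ configuration is t₂g³e_g⁰ (only one arrangement possible), giving 3 unpaired electrons.

3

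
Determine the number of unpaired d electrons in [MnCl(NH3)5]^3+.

Summing ligand charges against the +3 overall charge gives an oxidation state of +4 for manganese.
Manganese is a group-7 element; Mn(IV) is therefore d³.
In an octahedral field the d³ configuration is t₂g³e_g⁰ (only one arrangement possible), giving 3 unpaired electrons.

3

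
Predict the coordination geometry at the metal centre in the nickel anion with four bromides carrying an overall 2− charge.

Ligand charges: each bromide is −1. With an overall charge of −2 the nickel centre must be in the +2 oxidation state.
Group 10 minus oxidation state 2 gives a d⁸ configuration.
Coordination number: 4.
Bromide is a weak-field ligand.
With weak-field ligands the CFSE gain from square planar is small, so a 3d d⁸ ion takes the sterically preferred tetrahedral geometry.

tetrahedral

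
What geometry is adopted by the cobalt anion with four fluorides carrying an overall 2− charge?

Each fluoride is −1; balancing the −2 overall charge requires Co(II).
Co sits in group 9, so the d-electron count is 9 − 2 = 7.
Coordination number: 4.
Fluoride is a weak-field ligand.
For a high-spin 3d d⁷ ion with weak-field ligands the small Δₜ gives little square-planar CFSE advantage, so four ligands adopt the sterically favoured tetrahedral geometry.

tetrahedral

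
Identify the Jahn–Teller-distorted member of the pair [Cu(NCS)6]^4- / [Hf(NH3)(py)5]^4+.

[Cu(NCS)6]^4-

[Cu(NCS)6]^4-: Ligand charges: each isothiocyanate is −1. With an overall charge of −4 the copper centre must be in the +2 oxidation state. Cu sits in group 11, so the d-electron count is 11 − 2 = 9. The t₂g⁶e_g³ configuration has an unevenly filled e_g set; the Jahn–Teller theorem predicts a tetragonal distortion (typically axial elongation) to lift the degeneracy.
[Hf(NH3)(py)5]^4+: Ligand charges: ammonia is neutral; pyridine is neutral. With an overall charge of +4 the hafnium centre must be in the +4 oxidation state. Hf sits in group 4, so the d-electron count is 4 − 4 = 0. The d⁰ configuration leaves the e_g set evenly filled (or empty) — no strong Jahn–Teller driving force.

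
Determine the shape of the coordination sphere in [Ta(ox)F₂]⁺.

tetrahedral

Ligand charges: each oxalate is −2; each fluoride is −1. With an overall charge of +1 the tantalum centre must be in the +5 oxidation state.
Tantalum is a group-5 element; Ta(V) is therefore d⁰.
Counting donor atoms: 1×oxalate (bidentate) → 2 donors; 2×fluoride (monodentate) → 2 donors. Coordination number = 4.
A d⁰ ion has no crystal-field stabilisation preference between square planar and tetrahedral, so four ligands adopt the sterically favoured tetrahedral geometry.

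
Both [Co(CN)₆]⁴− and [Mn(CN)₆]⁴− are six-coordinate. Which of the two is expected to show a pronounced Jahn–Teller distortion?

[Co(CN)₆]⁴−: Ligand charges: each cyanide is −1. With an overall charge of −4 the cobalt centre must be in the +2 oxidation state. Co sits in group 9, so the d-electron count is 9 − 2 = 7. Cyanide is a strong-field ligand (high in the spectrochemical series) for a first-row metal, so the complex is low-spin. The t₂g⁶e_g¹ (low-spin) configuration has an unevenly filled e_g set; the Jahn–Teller theorem predicts a tetragonal distortion (typically axial elongation) to lift the degeneracy.
[Mn(CN)₆]⁴−: Each cyanide is −1; balancing the −4 overall charge requires Mn(II). Group 7 minus oxidation state 2 gives a d⁵ configuration. Cyanide is a strong-field ligand (high in the spectrochemical series) for a first-row metal, so the complex is low-spin. The d⁵ configuration leaves the e_g set evenly filled (or empty) — no strong Jahn–Teller driving force.

[Co(CN)₆]⁴−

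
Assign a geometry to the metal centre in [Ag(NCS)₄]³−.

tetrahedral

Ligand charges: each isothiocyanate is −1. With an overall charge of −3 the silver centre must be in the +1 oxidation state.
Ag sits in group 11, so the d-electron count is 11 − 1 = 10.
With 4 monodentate ligands the coordination number is 4.
A d¹⁰ ion has no crystal-field stabilisation preference between square planar and tetrahedral, so four ligands adopt the sterically favoured tetrahedral geometry.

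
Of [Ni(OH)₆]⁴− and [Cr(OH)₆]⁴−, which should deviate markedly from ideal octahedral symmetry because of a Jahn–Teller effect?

[Cr(OH)₆]⁴−

[Ni(OH)₆]⁴−: Summing ligand charges against the −4 overall charge gives an oxidation state of +2 for nickel. Group 10 minus oxidation state 2 gives a d⁸ configuration. The d⁸ configuration leaves the e_g set evenly filled (or empty) — no strong Jahn–Teller driving force.
[Cr(OH)₆]⁴−: Each hydroxide is −1; balancing the −4 overall charge requires Cr(II). Group 6 minus oxidation state 2 gives a d⁴ configuration. Hydroxide is a weak-field ligand for a first-row metal, so the complex is high-spin. The t₂g³e_g¹ (high-spin) configuration has an unevenly filled e_g set; the Jahn–Teller theorem predicts a tetragonal distortion (typically axial elongation) to lift the degeneracy.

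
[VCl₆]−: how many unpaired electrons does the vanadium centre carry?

Summing ligand charges against the −1 overall charge gives an oxidation state of +5 for vanadium.
Group 5 minus oxidation state 5 gives a d⁰ configuration.
In an octahedral field the d⁰ configuration is t₂g⁰e_g⁰, giving 0 unpaired electrons.

0 unpaired electrons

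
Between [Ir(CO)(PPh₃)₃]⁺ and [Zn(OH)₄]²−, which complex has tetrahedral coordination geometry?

For [Ir(CO)(PPh₃)₃]⁺: Ligand charges: carbonyl is neutral; triphenylphosphine is neutral. With an overall charge of +1 the iridium centre must be in the +1 oxidation state. Group 9 minus oxidation state 1 gives a d⁸ configuration. A 5d d⁸ ion has a large crystal-field splitting; square planar leaves the high-energy d_{x²−y²} orbital empty and maximises CFSE. → square planar.
For [Zn(OH)₄]²−: Ligand charges: each hydroxide is −1. With an overall charge of −2 the zinc centre must be in the +2 oxidation state. Zn sits in group 12, so the d-electron count is 12 − 2 = 10. A d¹⁰ ion has no crystal-field stabilisation preference between square planar and tetrahedral, so four ligands adopt the sterically favoured tetrahedral geometry. → tetrahedral.

[Zn(OH)₄]²−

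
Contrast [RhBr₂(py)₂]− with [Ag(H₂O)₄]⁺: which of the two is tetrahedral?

For [RhBr₂(py)₂]−: Summing ligand charges against the −1 overall charge gives an oxidation state of +1 for rhodium. Rh sits in group 9, so the d-electron count is 9 − 1 = 8. A 4d d⁸ ion has a large crystal-field splitting; square planar leaves the high-energy d_{x²−y²} orbital empty and maximises CFSE. → square planar.
For [Ag(H₂O)₄]⁺: Water is neutral; balancing the +1 overall charge requires Ag(I). Ag sits in group 11, so the d-electron count is 11 − 1 = 10. A d¹⁰ ion has no crystal-field stabilisation preference between square planar and tetrahedral, so four ligands adopt the sterically favoured tetrahedral geometry. → tetrahedral.

[Ag(H₂O)₄]⁺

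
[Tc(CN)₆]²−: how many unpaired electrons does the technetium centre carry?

Each cyanide is −1; balancing the −2 overall charge requires Tc(IV).
Group 7 minus oxidation state 4 gives a d³ configuration.
In an octahedral field the d³ configuration is t₂g³e_g⁰ (only one arrangement possible), giving 3 unpaired electrons.

3 unpaired electrons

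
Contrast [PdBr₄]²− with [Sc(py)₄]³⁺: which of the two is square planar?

For [PdBr₄]²−: Ligand charges: each bromide is −1. With an overall charge of −2 the palladium centre must be in the +2 oxidation state. Group 10 minus oxidation state 2 gives a d⁸ configuration. A 4d d⁸ ion has a large crystal-field splitting; square planar leaves the high-energy d_{x²−y²} orbital empty and maximises CFSE. → square planar.
For [Sc(py)₄]³⁺: Summing ligand charges against the +3 overall charge gives an oxidation state of +3 for scandium. Group 3 minus oxidation state 3 gives a d⁰ configuration. A d⁰ ion has no crystal-field stabilisation preference between square planar and tetrahedral, so four ligands adopt the sterically favoured tetrahedral geometry. → tetrahedral.

[PdBr₄]²−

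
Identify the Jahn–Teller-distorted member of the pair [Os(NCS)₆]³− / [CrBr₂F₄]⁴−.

[CrBr₂F₄]⁴−

[Os(NCS)₆]³−: Each isothiocyanate is −1; balancing the −3 overall charge requires Os(III). Osmium is a group-8 element; Os(III) is therefore d⁵. A 5d ion has a large Δₒ and is invariably low-spin. The d⁵ configuration leaves the e_g set evenly filled (or empty) — no strong Jahn–Teller driving force.
[CrBr₂F₄]⁴−: Ligand charges: each bromide is −1; each fluoride is −1. With an overall charge of −4 the chromium centre must be in the +2 oxidation state. Cr sits in group 6, so the d-electron count is 6 − 2 = 4. Bromide and fluoride are weak-field ligands for a first-row metal, so the complex is high-spin. The t₂g³e_g¹ (high-spin) configuration has an unevenly filled e_g set; the Jahn–Teller theorem predicts a tetragonal distortion (typically axial elongation) to lift the degeneracy.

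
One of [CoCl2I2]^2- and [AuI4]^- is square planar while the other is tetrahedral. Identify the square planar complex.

[AuI4]^-

For [CoCl2I2]^2-: Each chloride is −1; each iodide is −1; balancing the −2 overall charge requires Co(II). Co sits in group 9, so the d-electron count is 9 − 2 = 7. For a high-spin 3d d⁷ ion with weak-field ligands the small Δₜ gives little square-planar CFSE advantage, so four ligands adopt the sterically favoured tetrahedral geometry. → tetrahedral.
For [AuI4]^-: Ligand charges: each iodide is −1. With an overall charge of −1 the gold centre must be in the +3 oxidation state. Gold is a group-11 element; Au(III) is therefore d⁸. A 5d d⁸ ion has a large crystal-field splitting; square planar leaves the high-energy d_{x²−y²} orbital empty and maximises CFSE. → square planar.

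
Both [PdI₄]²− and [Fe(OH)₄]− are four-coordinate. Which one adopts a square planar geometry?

For [PdI₄]²−: Each iodide is −1; balancing the −2 overall charge requires Pd(II). Palladium is a group-10 element; Pd(II) is therefore d⁸. A 4d d⁸ ion has a large crystal-field splitting; square planar leaves the high-energy d_{x²−y²} orbital empty and maximises CFSE. → square planar.
For [Fe(OH)₄]−: Each hydroxide is −1; balancing the −1 overall charge requires Fe(III). Iron is a group-8 element; Fe(III) is therefore d⁵. A high-spin d⁵ ion has zero CFSE in either geometry, so four ligands adopt the sterically favoured tetrahedral geometry. → tetrahedral.

[PdI₄]²−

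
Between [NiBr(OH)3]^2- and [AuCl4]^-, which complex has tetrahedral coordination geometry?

[NiBr(OH)3]^2-

For [NiBr(OH)3]^2-: Ligand charges: each bromide is −1; each hydroxide is −1. With an overall charge of −2 the nickel centre must be in the +2 oxidation state. Group 10 minus oxidation state 2 gives a d⁸ configuration. Bromide and hydroxide are weak-field ligands. With weak-field ligands the CFSE gain from square planar is small, so a 3d d⁸ ion takes the sterically preferred tetrahedral geometry. → tetrahedral.
For [AuCl4]^-: Ligand charges: each chloride is −1. With an overall charge of −1 the gold centre must be in the +3 oxidation state. Gold is a group-11 element; Au(III) is therefore d⁸. A 5d d⁸ ion has a large crystal-field splitting; square planar leaves the high-energy d_{x²−y²} orbital empty and maximises CFSE. → square planar.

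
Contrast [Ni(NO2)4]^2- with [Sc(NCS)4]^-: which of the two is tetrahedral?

[Sc(NCS)4]^-

For [Ni(NO2)4]^2-: Each nitro (N-bound nitrite) is −1; balancing the −2 overall charge requires Ni(II). Ni sits in group 10, so the d-electron count is 10 − 2 = 8. Nitro (N-bound nitrite) is a strong-field ligand (high in the spectrochemical series). A 3d d⁸ ion with strong-field ligands gains enough CFSE to favour square planar over tetrahedral. → square planar.
For [Sc(NCS)4]^-: Summing ligand charges against the −1 overall charge gives an oxidation state of +3 for scandium. Sc sits in group 3, so the d-electron count is 3 − 3 = 0. A d⁰ ion has no crystal-field stabilisation preference between square planar and tetrahedral, so four ligands adopt the sterically favoured tetrahedral geometry. → tetrahedral.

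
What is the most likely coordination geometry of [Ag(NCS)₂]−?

linear

Summing ligand charges against the −1 overall charge gives an oxidation state of +1 for silver.
Ag sits in group 11, so the d-electron count is 11 − 1 = 10.
Coordination number: 2.
A d¹⁰ ion with only two ligands adopts a linear arrangement (sp hybridisation; no CFSE preference).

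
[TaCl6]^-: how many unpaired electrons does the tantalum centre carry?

0

Each chloride is −1; balancing the −1 overall charge requires Ta(V).
Group 5 minus oxidation state 5 gives a d⁰ configuration.
In an octahedral field the d⁰ configuration is t₂g⁰e_g⁰, giving 0 unpaired electrons.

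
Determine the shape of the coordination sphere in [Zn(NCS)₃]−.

Summing ligand charges against the −1 overall charge gives an oxidation state of +2 for zinc.
Zinc is a group-12 element; Zn(II) is therefore d¹⁰.
Coordination number: 3.
Three ligands around a d¹⁰ centre minimise repulsion in a trigonal-planar arrangement.

trigonal planar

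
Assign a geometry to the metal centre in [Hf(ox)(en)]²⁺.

tetrahedral

Ligand charges: each oxalate is −2; ethylenediamine is neutral. With an overall charge of +2 the hafnium centre must be in the +4 oxidation state.
Hf sits in group 4, so the d-electron count is 4 − 4 = 0.
Counting donor atoms: 1×oxalate (bidentate) → 2 donors; 1×ethylenediamine (bidentate) → 2 donors. Coordination number = 4.
A d⁰ ion has no crystal-field stabilisation preference between square planar and tetrahedral, so four ligands adopt the sterically favoured tetrahedral geometry.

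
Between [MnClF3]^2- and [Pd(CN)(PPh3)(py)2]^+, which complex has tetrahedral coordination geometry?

[MnClF3]^2-

For [MnClF3]^2-: Summing ligand charges against the −2 overall charge gives an oxidation state of +2 for manganese. Mn sits in group 7, so the d-electron count is 7 − 2 = 5. A high-spin d⁵ ion has zero CFSE in either geometry, so four ligands adopt the sterically favoured tetrahedral geometry. → tetrahedral.
For [Pd(CN)(PPh3)(py)2]^+: Ligand charges: each cyanide is −1; triphenylphosphine is neutral; pyridine is neutral. With an overall charge of +1 the palladium centre must be in the +2 oxidation state. Pd sits in group 10, so the d-electron count is 10 − 2 = 8. A 4d d⁸ ion has a large crystal-field splitting; square planar leaves the high-energy d_{x²−y²} orbital empty and maximises CFSE. → square planar.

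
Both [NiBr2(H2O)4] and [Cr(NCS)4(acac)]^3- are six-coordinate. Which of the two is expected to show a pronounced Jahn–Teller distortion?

[NiBr2(H2O)4]: Each bromide is −1; water is neutral; balancing the 0 overall charge requires Ni(II). Ni sits in group 10, so the d-electron count is 10 − 2 = 8. The d⁸ configuration leaves the e_g set evenly filled (or empty) — no strong Jahn–Teller driving force.
[Cr(NCS)4(acac)]^3-: Each isothiocyanate is −1; each acetylacetonate is −1; balancing the −3 overall charge requires Cr(II). Group 6 minus oxidation state 2 gives a d⁴ configuration. Acetylacetonate and isothiocyanate are weak-field ligands for a first-row metal, so the complex is high-spin. The t₂g³e_g¹ (high-spin) configuration has an unevenly filled e_g set; the Jahn–Teller theorem predicts a tetragonal distortion (typically axial elongation) to lift the degeneracy.

[Cr(NCS)4(acac)]^3-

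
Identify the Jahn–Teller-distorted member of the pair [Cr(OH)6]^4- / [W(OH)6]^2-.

[Cr(OH)6]^4-

[Cr(OH)6]^4-: Each hydroxide is −1; balancing the −4 overall charge requires Cr(II). Group 6 minus oxidation state 2 gives a d⁴ configuration. Hydroxide is a weak-field ligand for a first-row metal, so the complex is high-spin. The t₂g³e_g¹ (high-spin) configuration has an unevenly filled e_g set; the Jahn–Teller theorem predicts a tetragonal distortion (typically axial elongation) to lift the degeneracy.
[W(OH)6]^2-: Ligand charges: each hydroxide is −1. With an overall charge of −2 the tungsten centre must be in the +4 oxidation state. Tungsten is a group-6 element; W(IV) is therefore d². The d² configuration leaves the e_g set evenly filled (or empty) — no strong Jahn–Teller driving force.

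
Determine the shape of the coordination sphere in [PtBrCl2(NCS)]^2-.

Ligand charges: each bromide is −1; each chloride is −1; each isothiocyanate is −1. With an overall charge of −2 the platinum centre must be in the +2 oxidation state.
Pt sits in group 10, so the d-electron count is 10 − 2 = 8.
Coordination number: 4.
A 5d d⁸ ion has a large crystal-field splitting; square planar leaves the high-energy d_{x²−y²} orbital empty and maximises CFSE.

square planar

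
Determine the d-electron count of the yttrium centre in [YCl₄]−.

Summing ligand charges against the −1 overall charge gives an oxidation state of +3 for yttrium.
Group 3 minus oxidation state 3 gives a d⁰ configuration.

d0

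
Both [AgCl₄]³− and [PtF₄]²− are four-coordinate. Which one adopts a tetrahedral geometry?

[AgCl₄]³−

For [AgCl₄]³−: Each chloride is −1; balancing the −3 overall charge requires Ag(I). Group 11 minus oxidation state 1 gives a d¹⁰ configuration. A d¹⁰ ion has no crystal-field stabilisation preference between square planar and tetrahedral, so four ligands adopt the sterically favoured tetrahedral geometry. → tetrahedral.
For [PtF₄]²−: Each fluoride is −1; balancing the −2 overall charge requires Pt(II). Pt sits in group 10, so the d-electron count is 10 − 2 = 8. A 5d d⁸ ion has a large crystal-field splitting; square planar leaves the high-energy d_{x²−y²} orbital empty and maximises CFSE. → square planar.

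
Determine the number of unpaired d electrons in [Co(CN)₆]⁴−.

Each cyanide is −1; balancing the −4 overall charge requires Co(II).
Cobalt is a group-9 element; Co(II) is therefore d⁷.
The spin state decides the count: Cyanide is a strong-field ligand (high in the spectrochemical series) for a first-row metal, so the complex is low-spin.
An octahedral low-spin d⁷ ion is t₂g⁶e_g¹, giving 1 unpaired electron.

1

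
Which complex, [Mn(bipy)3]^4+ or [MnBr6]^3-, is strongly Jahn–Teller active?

[MnBr6]^3-

[Mn(bipy)3]^4+: Ligand charges: 2,2′-bipyridine is neutral. With an overall charge of +4 the manganese centre must be in the +4 oxidation state. Mn sits in group 7, so the d-electron count is 7 − 4 = 3. The d³ configuration leaves the e_g set evenly filled (or empty) — no strong Jahn–Teller driving force.
[MnBr6]^3-: Summing ligand charges against the −3 overall charge gives an oxidation state of +3 for manganese. Mn sits in group 7, so the d-electron count is 7 − 3 = 4. Bromide is a weak-field ligand for a first-row metal, so the complex is high-spin. The t₂g³e_g¹ (high-spin) configuration has an unevenly filled e_g set; the Jahn–Teller theorem predicts a tetragonal distortion (typically axial elongation) to lift the degeneracy.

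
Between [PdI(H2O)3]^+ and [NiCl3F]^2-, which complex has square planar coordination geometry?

[PdI(H2O)3]^+

For [PdI(H2O)3]^+: Ligand charges: each iodide is −1; water is neutral. With an overall charge of +1 the palladium centre must be in the +2 oxidation state. Pd sits in group 10, so the d-electron count is 10 − 2 = 8. A 4d d⁸ ion has a large crystal-field splitting; square planar leaves the high-energy d_{x²−y²} orbital empty and maximises CFSE. → square planar.
For [NiCl3F]^2-: Summing ligand charges against the −2 overall charge gives an oxidation state of +2 for nickel. Ni sits in group 10, so the d-electron count is 10 − 2 = 8. Chloride and fluoride are weak-field ligands. With weak-field ligands the CFSE gain from square planar is small, so a 3d d⁸ ion takes the sterically preferred tetrahedral geometry. → tetrahedral.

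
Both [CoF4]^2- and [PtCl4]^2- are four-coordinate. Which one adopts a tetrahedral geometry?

For [CoF4]^2-: Each fluoride is −1; balancing the −2 overall charge requires Co(II). Co sits in group 9, so the d-electron count is 9 − 2 = 7. For a high-spin 3d d⁷ ion with weak-field ligands the small Δₜ gives little square-planar CFSE advantage, so four ligands adopt the sterically favoured tetrahedral geometry. → tetrahedral.
For [PtCl4]^2-: Summing ligand charges against the −2 overall charge gives an oxidation state of +2 for platinum. Pt sits in group 10, so the d-electron count is 10 − 2 = 8. A 5d d⁸ ion has a large crystal-field splitting; square planar leaves the high-energy d_{x²−y²} orbital empty and maximises CFSE. → square planar.

[CoF4]^2-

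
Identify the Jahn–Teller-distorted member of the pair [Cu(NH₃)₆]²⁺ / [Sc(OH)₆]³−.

[Cu(NH₃)₆]²⁺

[Cu(NH₃)₆]²⁺: Ligand charges: ammonia is neutral. With an overall charge of +2 the copper centre must be in the +2 oxidation state. Cu sits in group 11, so the d-electron count is 11 − 2 = 9. The t₂g⁶e_g³ configuration has an unevenly filled e_g set; the Jahn–Teller theorem predicts a tetragonal distortion (typically axial elongation) to lift the degeneracy.
[Sc(OH)₆]³−: Ligand charges: each hydroxide is −1. With an overall charge of −3 the scandium centre must be in the +3 oxidation state. Group 3 minus oxidation state 3 gives a d⁰ configuration. The d⁰ configuration leaves the e_g set evenly filled (or empty) — no strong Jahn–Teller driving force.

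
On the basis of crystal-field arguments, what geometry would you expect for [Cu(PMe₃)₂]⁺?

linear

Ligand charges: trimethylphosphine is neutral. With an overall charge of +1 the copper centre must be in the +1 oxidation state.
Cu sits in group 11, so the d-electron count is 11 − 1 = 10.
With 2 monodentate ligands the coordination number is 2.
A d¹⁰ ion with only two ligands adopts a linear arrangement (sp hybridisation; no CFSE preference).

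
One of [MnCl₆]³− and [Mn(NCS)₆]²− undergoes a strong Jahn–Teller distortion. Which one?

[MnCl₆]³−: Ligand charges: each chloride is −1. With an overall charge of −3 the manganese centre must be in the +3 oxidation state. Group 7 minus oxidation state 3 gives a d⁴ configuration. Chloride is a weak-field ligand for a first-row metal, so the complex is high-spin. The t₂g³e_g¹ (high-spin) configuration has an unevenly filled e_g set; the Jahn–Teller theorem predicts a tetragonal distortion (typically axial elongation) to lift the degeneracy.
[Mn(NCS)₆]²−: Each isothiocyanate is −1; balancing the −2 overall charge requires Mn(IV). Group 7 minus oxidation state 4 gives a d³ configuration. The d³ configuration leaves the e_g set evenly filled (or empty) — no strong Jahn–Teller driving force.

[MnCl₆]³−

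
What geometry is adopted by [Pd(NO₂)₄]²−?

square planar

Each nitro (N-bound nitrite) is −1; balancing the −2 overall charge requires Pd(II).
Group 10 minus oxidation state 2 gives a d⁸ configuration.
Coordination number: 4.
A 4d d⁸ ion has a large crystal-field splitting; square planar leaves the high-energy d_{x²−y²} orbital empty and maximises CFSE.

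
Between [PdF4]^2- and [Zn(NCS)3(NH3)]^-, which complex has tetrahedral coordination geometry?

[Zn(NCS)3(NH3)]^-

For [PdF4]^2-: Each fluoride is −1; balancing the −2 overall charge requires Pd(II). Palladium is a group-10 element; Pd(II) is therefore d⁸. A 4d d⁸ ion has a large crystal-field splitting; square planar leaves the high-energy d_{x²−y²} orbital empty and maximises CFSE. → square planar.
For [Zn(NCS)3(NH3)]^-: Ligand charges: each isothiocyanate is −1; ammonia is neutral. With an overall charge of −1 the zinc centre must be in the +2 oxidation state. Zinc is a group-12 element; Zn(II) is therefore d¹⁰. A d¹⁰ ion has no crystal-field stabilisation preference between square planar and tetrahedral, so four ligands adopt the sterically favoured tetrahedral geometry. → tetrahedral.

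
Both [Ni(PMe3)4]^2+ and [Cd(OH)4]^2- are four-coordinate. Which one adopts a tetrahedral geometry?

[Cd(OH)4]^2-

For [Ni(PMe3)4]^2+: Trimethylphosphine is neutral; balancing the +2 overall charge requires Ni(II). Nickel is a group-10 element; Ni(II) is therefore d⁸. Trimethylphosphine is a strong-field ligand (high in the spectrochemical series). A 3d d⁸ ion with strong-field ligands gains enough CFSE to favour square planar over tetrahedral. → square planar.
For [Cd(OH)4]^2-: Each hydroxide is −1; balancing the −2 overall charge requires Cd(II). Cadmium is a group-12 element; Cd(II) is therefore d¹⁰. A d¹⁰ ion has no crystal-field stabilisation preference between square planar and tetrahedral, so four ligands adopt the sterically favoured tetrahedral geometry. → tetrahedral.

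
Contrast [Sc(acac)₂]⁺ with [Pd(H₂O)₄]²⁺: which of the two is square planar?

[Pd(H₂O)₄]²⁺

For [Sc(acac)₂]⁺: Summing ligand charges against the +1 overall charge gives an oxidation state of +3 for scandium. Group 3 minus oxidation state 3 gives a d⁰ configuration. A d⁰ ion has no crystal-field stabilisation preference between square planar and tetrahedral, so four ligands adopt the sterically favoured tetrahedral geometry. → tetrahedral.
For [Pd(H₂O)₄]²⁺: Water is neutral; balancing the +2 overall charge requires Pd(II). Palladium is a group-10 element; Pd(II) is therefore d⁸. A 4d d⁸ ion has a large crystal-field splitting; square planar leaves the high-energy d_{x²−y²} orbital empty and maximises CFSE. → square planar.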